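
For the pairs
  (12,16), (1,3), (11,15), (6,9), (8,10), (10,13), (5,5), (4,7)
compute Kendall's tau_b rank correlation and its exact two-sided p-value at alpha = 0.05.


Step 1: Enumerate the 28 unordered pairs (i,j) with i<j and classify each by sign(x_j-x_i) * sign(y_j-y_i).
  (1,2):dx=-11,dy=-13->C; (1,3):dx=-1,dy=-1->C; (1,4):dx=-6,dy=-7->C; (1,5):dx=-4,dy=-6->C
  (1,6):dx=-2,dy=-3->C; (1,7):dx=-7,dy=-11->C; (1,8):dx=-8,dy=-9->C; (2,3):dx=+10,dy=+12->C
  (2,4):dx=+5,dy=+6->C; (2,5):dx=+7,dy=+7->C; (2,6):dx=+9,dy=+10->C; (2,7):dx=+4,dy=+2->C
  (2,8):dx=+3,dy=+4->C; (3,4):dx=-5,dy=-6->C; (3,5):dx=-3,dy=-5->C; (3,6):dx=-1,dy=-2->C
  (3,7):dx=-6,dy=-10->C; (3,8):dx=-7,dy=-8->C; (4,5):dx=+2,dy=+1->C; (4,6):dx=+4,dy=+4->C
  (4,7):dx=-1,dy=-4->C; (4,8):dx=-2,dy=-2->C; (5,6):dx=+2,dy=+3->C; (5,7):dx=-3,dy=-5->C
  (5,8):dx=-4,dy=-3->C; (6,7):dx=-5,dy=-8->C; (6,8):dx=-6,dy=-6->C; (7,8):dx=-1,dy=+2->D
Step 2: C = 27, D = 1, total pairs = 28.
Step 3: tau = (C - D)/(n(n-1)/2) = (27 - 1)/28 = 0.928571.
Step 4: Exact two-sided p-value (enumerate n! = 40320 permutations of y under H0): p = 0.000397.
Step 5: alpha = 0.05. reject H0.

tau_b = 0.9286 (C=27, D=1), p = 0.000397, reject H0.


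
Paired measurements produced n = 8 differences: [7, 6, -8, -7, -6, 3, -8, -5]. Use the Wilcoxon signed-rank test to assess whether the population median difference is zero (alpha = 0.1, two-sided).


Step 1: Drop any zero differences (none here) and take |d_i|.
|d| = [7, 6, 8, 7, 6, 3, 8, 5]
Step 2: Midrank |d_i| (ties get averaged ranks).
ranks: |7|->5.5, |6|->3.5, |8|->7.5, |7|->5.5, |6|->3.5, |3|->1, |8|->7.5, |5|->2
Step 3: Attach original signs; sum ranks with positive sign and with negative sign.
W+ = 5.5 + 3.5 + 1 = 10
W- = 7.5 + 5.5 + 3.5 + 7.5 + 2 = 26
(Check: W+ + W- = 36 should equal n(n+1)/2 = 36.)
Step 4: Test statistic W = min(W+, W-) = 10.
Step 5: Ties in |d|, so use the tie-corrected normal approximation.
        E[W] = n(n+1)/4 = 8*9/4 = 18.
        Tie groups: |d|=6 (t=2), |d|=7 (t=2), |d|=8 (t=2); sum(t^3 - t) = 18.
        Var[W] = n(n+1)(2n+1)/24 - sum(t^3-t)/48 = 1224/24 - 18/48 = 50.625.
        z = (W - E[W]) / sqrt(Var[W]) = (10 - 18) / 7.1151 = -1.1244.
        Two-sided p = 2*Phi(z) = 0.260858.
Step 6: alpha = 0.1. fail to reject H0.

W+ = 10, W- = 26, W = min = 10, p = 0.260858, fail to reject H0.


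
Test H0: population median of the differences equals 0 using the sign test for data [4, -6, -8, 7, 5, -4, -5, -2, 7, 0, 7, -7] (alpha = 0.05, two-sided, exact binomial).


Step 1: Discard zero differences. Original n = 12; n_eff = number of nonzero differences = 11.
Nonzero differences (with sign): +4, -6, -8, +7, +5, -4, -5, -2, +7, +7, -7
Step 2: Count signs: positive = 5, negative = 6.
Step 3: Under H0: P(positive) = 0.5, so the number of positives S ~ Bin(11, 0.5).
Step 4: Two-sided exact p-value = sum of Bin(11,0.5) probabilities at or below the observed probability = 1.000000.
Step 5: alpha = 0.05. fail to reject H0.

n_eff = 11, pos = 5, neg = 6, p = 1.000000, fail to reject H0.


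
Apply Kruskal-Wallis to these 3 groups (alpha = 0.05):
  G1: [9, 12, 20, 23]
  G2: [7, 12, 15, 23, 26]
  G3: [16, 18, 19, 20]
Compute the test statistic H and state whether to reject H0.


Step 1: Combine all N = 13 observations and assign midranks.
sorted (value, group, rank): (7,G2,1), (9,G1,2), (12,G1,3.5), (12,G2,3.5), (15,G2,5), (16,G3,6), (18,G3,7), (19,G3,8), (20,G1,9.5), (20,G3,9.5), (23,G1,11.5), (23,G2,11.5), (26,G2,13)
Step 2: Sum ranks within each group.
R_1 = 26.5 (n_1 = 4)
R_2 = 34 (n_2 = 5)
R_3 = 30.5 (n_3 = 4)
Step 3: H = 12/(N(N+1)) * sum(R_i^2/n_i) - 3(N+1)
     = 12/(13*14) * (26.5^2/4 + 34^2/5 + 30.5^2/4) - 3*14
     = 0.065934 * 639.325 - 42
     = 0.153297.
Step 4: Ties present; correction factor C = 1 - 18/(13^3 - 13) = 0.991758. Corrected H = 0.153297 / 0.991758 = 0.154571.
Step 5: Under H0, H ~ chi^2(2); p-value = 0.925626.
Step 6: alpha = 0.05. fail to reject H0.

H = 0.1546, df = 2, p = 0.925626, fail to reject H0.


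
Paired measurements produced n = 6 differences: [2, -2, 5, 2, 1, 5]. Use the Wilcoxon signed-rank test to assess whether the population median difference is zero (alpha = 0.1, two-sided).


Step 1: Drop any zero differences (none here) and take |d_i|.
|d| = [2, 2, 5, 2, 1, 5]
Step 2: Midrank |d_i| (ties get averaged ranks).
ranks: |2|->3, |2|->3, |5|->5.5, |2|->3, |1|->1, |5|->5.5
Step 3: Attach original signs; sum ranks with positive sign and with negative sign.
W+ = 3 + 5.5 + 3 + 1 + 5.5 = 18
W- = 3 = 3
(Check: W+ + W- = 21 should equal n(n+1)/2 = 21.)
Step 4: Test statistic W = min(W+, W-) = 3.
Step 5: Ties in |d|, so use the tie-corrected normal approximation.
        E[W] = n(n+1)/4 = 6*7/4 = 10.5.
        Tie groups: |d|=2 (t=3), |d|=5 (t=2); sum(t^3 - t) = 30.
        Var[W] = n(n+1)(2n+1)/24 - sum(t^3-t)/48 = 546/24 - 30/48 = 22.125.
        z = (W - E[W]) / sqrt(Var[W]) = (3 - 10.5) / 4.7037 = -1.5945.
        Two-sided p = 2*Phi(z) = 0.110828.
Step 6: alpha = 0.1. fail to reject H0.

W+ = 18, W- = 3, W = min = 3, p = 0.110828, fail to reject H0.


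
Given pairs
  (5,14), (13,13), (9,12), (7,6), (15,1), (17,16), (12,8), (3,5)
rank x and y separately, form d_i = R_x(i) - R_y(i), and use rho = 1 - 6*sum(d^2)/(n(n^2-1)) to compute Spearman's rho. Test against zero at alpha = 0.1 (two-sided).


Step 1: Rank x and y separately (midranks; no ties here).
rank(x): 5->2, 13->6, 9->4, 7->3, 15->7, 17->8, 12->5, 3->1
rank(y): 14->7, 13->6, 12->5, 6->3, 1->1, 16->8, 8->4, 5->2
Step 2: d_i = R_x(i) - R_y(i); compute d_i^2.
  (2-7)^2=25, (6-6)^2=0, (4-5)^2=1, (3-3)^2=0, (7-1)^2=36, (8-8)^2=0, (5-4)^2=1, (1-2)^2=1
sum(d^2) = 64.
Step 3: rho = 1 - 6*64 / (8*(8^2 - 1)) = 1 - 384/504 = 0.238095.
Step 4: Under H0, t = rho * sqrt((n-2)/(1-rho^2)) = 0.6005 ~ t(6).
Step 5: Two-sided p-value from the t-distribution with 6 df = 0.570156.
Step 6: alpha = 0.1. fail to reject H0.

rho = 0.2381, p = 0.570156, fail to reject H0 at alpha = 0.1.


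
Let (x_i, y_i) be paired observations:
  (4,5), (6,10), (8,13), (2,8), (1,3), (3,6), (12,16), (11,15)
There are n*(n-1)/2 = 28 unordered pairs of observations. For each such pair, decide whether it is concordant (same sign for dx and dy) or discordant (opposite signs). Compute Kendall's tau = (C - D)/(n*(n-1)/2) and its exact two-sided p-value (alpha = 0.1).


Step 1: Enumerate the 28 unordered pairs (i,j) with i<j and classify each by sign(x_j-x_i) * sign(y_j-y_i).
  (1,2):dx=+2,dy=+5->C; (1,3):dx=+4,dy=+8->C; (1,4):dx=-2,dy=+3->D; (1,5):dx=-3,dy=-2->C
  (1,6):dx=-1,dy=+1->D; (1,7):dx=+8,dy=+11->C; (1,8):dx=+7,dy=+10->C; (2,3):dx=+2,dy=+3->C
  (2,4):dx=-4,dy=-2->C; (2,5):dx=-5,dy=-7->C; (2,6):dx=-3,dy=-4->C; (2,7):dx=+6,dy=+6->C
  (2,8):dx=+5,dy=+5->C; (3,4):dx=-6,dy=-5->C; (3,5):dx=-7,dy=-10->C; (3,6):dx=-5,dy=-7->C
  (3,7):dx=+4,dy=+3->C; (3,8):dx=+3,dy=+2->C; (4,5):dx=-1,dy=-5->C; (4,6):dx=+1,dy=-2->D
  (4,7):dx=+10,dy=+8->C; (4,8):dx=+9,dy=+7->C; (5,6):dx=+2,dy=+3->C; (5,7):dx=+11,dy=+13->C
  (5,8):dx=+10,dy=+12->C; (6,7):dx=+9,dy=+10->C; (6,8):dx=+8,dy=+9->C; (7,8):dx=-1,dy=-1->C
Step 2: C = 25, D = 3, total pairs = 28.
Step 3: tau = (C - D)/(n(n-1)/2) = (25 - 3)/28 = 0.785714.
Step 4: Exact two-sided p-value (enumerate n! = 40320 permutations of y under H0): p = 0.005506.
Step 5: alpha = 0.1. reject H0.

tau_b = 0.7857 (C=25, D=3), p = 0.005506, reject H0.


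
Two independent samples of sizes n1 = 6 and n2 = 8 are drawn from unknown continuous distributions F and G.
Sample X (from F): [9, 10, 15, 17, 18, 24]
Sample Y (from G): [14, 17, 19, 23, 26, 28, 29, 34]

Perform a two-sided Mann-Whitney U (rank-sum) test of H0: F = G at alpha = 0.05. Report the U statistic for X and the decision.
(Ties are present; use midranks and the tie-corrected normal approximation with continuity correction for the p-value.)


Step 1: Combine and sort all 14 observations; assign midranks.
sorted (value, group): (9,X), (10,X), (14,Y), (15,X), (17,X), (17,Y), (18,X), (19,Y), (23,Y), (24,X), (26,Y), (28,Y), (29,Y), (34,Y)
ranks: 9->1, 10->2, 14->3, 15->4, 17->5.5, 17->5.5, 18->7, 19->8, 23->9, 24->10, 26->11, 28->12, 29->13, 34->14
Step 2: Rank sum for X: R1 = 1 + 2 + 4 + 5.5 + 7 + 10 = 29.5.
Step 3: U_X = R1 - n1(n1+1)/2 = 29.5 - 6*7/2 = 29.5 - 21 = 8.5.
       U_Y = n1*n2 - U_X = 48 - 8.5 = 39.5.
Step 4: Ties are present, so use the tie-corrected normal approximation (with continuity correction) for the p-value.
Step 5: p-value = 0.052547; compare to alpha = 0.05. fail to reject H0.

U_X = 8.5, p = 0.052547, fail to reject H0 at alpha = 0.05.


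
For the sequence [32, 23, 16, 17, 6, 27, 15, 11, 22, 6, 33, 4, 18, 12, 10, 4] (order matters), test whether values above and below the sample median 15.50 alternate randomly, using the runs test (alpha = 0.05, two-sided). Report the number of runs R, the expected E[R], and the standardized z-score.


Step 1: Compute median = 15.50; label A = above, B = below.
Labels in order: AAAABABBABABABBB  (n_A = 8, n_B = 8)
Step 2: Count runs R = 10.
Step 3: Under H0 (random ordering), E[R] = 2*n_A*n_B/(n_A+n_B) + 1 = 2*8*8/16 + 1 = 9.0000.
        Var[R] = 2*n_A*n_B*(2*n_A*n_B - n_A - n_B) / ((n_A+n_B)^2 * (n_A+n_B-1)) = 14336/3840 = 3.7333.
        SD[R] = 1.9322.
Step 4: Continuity-corrected z = (R - 0.5 - E[R]) / SD[R] = (10 - 0.5 - 9.0000) / 1.9322 = 0.2588.
Step 5: Two-sided p-value via normal approximation = 2*(1 - Phi(|z|)) = 0.795809.
Step 6: alpha = 0.05. fail to reject H0.

R = 10, z = 0.2588, p = 0.795809, fail to reject H0.


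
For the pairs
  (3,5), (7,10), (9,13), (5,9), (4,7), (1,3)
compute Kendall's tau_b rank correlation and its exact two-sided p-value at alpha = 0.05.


Step 1: Enumerate the 15 unordered pairs (i,j) with i<j and classify each by sign(x_j-x_i) * sign(y_j-y_i).
  (1,2):dx=+4,dy=+5->C; (1,3):dx=+6,dy=+8->C; (1,4):dx=+2,dy=+4->C; (1,5):dx=+1,dy=+2->C
  (1,6):dx=-2,dy=-2->C; (2,3):dx=+2,dy=+3->C; (2,4):dx=-2,dy=-1->C; (2,5):dx=-3,dy=-3->C
  (2,6):dx=-6,dy=-7->C; (3,4):dx=-4,dy=-4->C; (3,5):dx=-5,dy=-6->C; (3,6):dx=-8,dy=-10->C
  (4,5):dx=-1,dy=-2->C; (4,6):dx=-4,dy=-6->C; (5,6):dx=-3,dy=-4->C
Step 2: C = 15, D = 0, total pairs = 15.
Step 3: tau = (C - D)/(n(n-1)/2) = (15 - 0)/15 = 1.000000.
Step 4: Exact two-sided p-value (enumerate n! = 720 permutations of y under H0): p = 0.002778.
Step 5: alpha = 0.05. reject H0.

tau_b = 1.0000 (C=15, D=0), p = 0.002778, reject H0.


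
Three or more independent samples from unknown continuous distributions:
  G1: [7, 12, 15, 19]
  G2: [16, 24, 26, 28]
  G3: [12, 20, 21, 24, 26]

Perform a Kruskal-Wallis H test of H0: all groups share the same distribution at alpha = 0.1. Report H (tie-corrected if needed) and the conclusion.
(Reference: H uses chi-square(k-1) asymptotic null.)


Step 1: Combine all N = 13 observations and assign midranks.
sorted (value, group, rank): (7,G1,1), (12,G1,2.5), (12,G3,2.5), (15,G1,4), (16,G2,5), (19,G1,6), (20,G3,7), (21,G3,8), (24,G2,9.5), (24,G3,9.5), (26,G2,11.5), (26,G3,11.5), (28,G2,13)
Step 2: Sum ranks within each group.
R_1 = 13.5 (n_1 = 4)
R_2 = 39 (n_2 = 4)
R_3 = 38.5 (n_3 = 5)
Step 3: H = 12/(N(N+1)) * sum(R_i^2/n_i) - 3(N+1)
     = 12/(13*14) * (13.5^2/4 + 39^2/4 + 38.5^2/5) - 3*14
     = 0.065934 * 722.263 - 42
     = 5.621703.
Step 4: Ties present; correction factor C = 1 - 18/(13^3 - 13) = 0.991758. Corrected H = 5.621703 / 0.991758 = 5.668421.
Step 5: Under H0, H ~ chi^2(2); p-value = 0.058765.
Step 6: alpha = 0.1. reject H0.

H = 5.6684, df = 2, p = 0.058765, reject H0.


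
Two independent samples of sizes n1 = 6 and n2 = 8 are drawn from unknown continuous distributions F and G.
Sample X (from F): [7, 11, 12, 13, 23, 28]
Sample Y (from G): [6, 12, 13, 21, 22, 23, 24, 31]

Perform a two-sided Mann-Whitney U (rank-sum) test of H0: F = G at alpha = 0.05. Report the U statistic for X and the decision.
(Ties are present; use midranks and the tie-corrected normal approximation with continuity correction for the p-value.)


Step 1: Combine and sort all 14 observations; assign midranks.
sorted (value, group): (6,Y), (7,X), (11,X), (12,X), (12,Y), (13,X), (13,Y), (21,Y), (22,Y), (23,X), (23,Y), (24,Y), (28,X), (31,Y)
ranks: 6->1, 7->2, 11->3, 12->4.5, 12->4.5, 13->6.5, 13->6.5, 21->8, 22->9, 23->10.5, 23->10.5, 24->12, 28->13, 31->14
Step 2: Rank sum for X: R1 = 2 + 3 + 4.5 + 6.5 + 10.5 + 13 = 39.5.
Step 3: U_X = R1 - n1(n1+1)/2 = 39.5 - 6*7/2 = 39.5 - 21 = 18.5.
       U_Y = n1*n2 - U_X = 48 - 18.5 = 29.5.
Step 4: Ties are present, so use the tie-corrected normal approximation (with continuity correction) for the p-value.
Step 5: p-value = 0.517221; compare to alpha = 0.05. fail to reject H0.

U_X = 18.5, p = 0.517221, fail to reject H0 at alpha = 0.05.


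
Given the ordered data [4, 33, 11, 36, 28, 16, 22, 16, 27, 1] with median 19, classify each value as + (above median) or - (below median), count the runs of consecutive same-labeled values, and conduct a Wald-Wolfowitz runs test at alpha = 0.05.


Step 1: Compute median = 19; label A = above, B = below.
Labels in order: BABAABABAB  (n_A = 5, n_B = 5)
Step 2: Count runs R = 9.
Step 3: Under H0 (random ordering), E[R] = 2*n_A*n_B/(n_A+n_B) + 1 = 2*5*5/10 + 1 = 6.0000.
        Var[R] = 2*n_A*n_B*(2*n_A*n_B - n_A - n_B) / ((n_A+n_B)^2 * (n_A+n_B-1)) = 2000/900 = 2.2222.
        SD[R] = 1.4907.
Step 4: Continuity-corrected z = (R - 0.5 - E[R]) / SD[R] = (9 - 0.5 - 6.0000) / 1.4907 = 1.6771.
Step 5: Two-sided p-value via normal approximation = 2*(1 - Phi(|z|)) = 0.093533.
Step 6: alpha = 0.05. fail to reject H0.

R = 9, z = 1.6771, p = 0.093533, fail to reject H0.


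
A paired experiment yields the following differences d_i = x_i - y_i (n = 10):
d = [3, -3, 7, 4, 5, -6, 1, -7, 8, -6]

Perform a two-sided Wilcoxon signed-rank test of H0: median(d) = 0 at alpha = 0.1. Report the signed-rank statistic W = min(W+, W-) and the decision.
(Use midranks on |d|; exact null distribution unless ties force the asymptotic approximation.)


Step 1: Drop any zero differences (none here) and take |d_i|.
|d| = [3, 3, 7, 4, 5, 6, 1, 7, 8, 6]
Step 2: Midrank |d_i| (ties get averaged ranks).
ranks: |3|->2.5, |3|->2.5, |7|->8.5, |4|->4, |5|->5, |6|->6.5, |1|->1, |7|->8.5, |8|->10, |6|->6.5
Step 3: Attach original signs; sum ranks with positive sign and with negative sign.
W+ = 2.5 + 8.5 + 4 + 5 + 1 + 10 = 31
W- = 2.5 + 6.5 + 8.5 + 6.5 = 24
(Check: W+ + W- = 55 should equal n(n+1)/2 = 55.)
Step 4: Test statistic W = min(W+, W-) = 24.
Step 5: Ties in |d|, so use the tie-corrected normal approximation.
        E[W] = n(n+1)/4 = 10*11/4 = 27.5.
        Tie groups: |d|=3 (t=2), |d|=6 (t=2), |d|=7 (t=2); sum(t^3 - t) = 18.
        Var[W] = n(n+1)(2n+1)/24 - sum(t^3-t)/48 = 2310/24 - 18/48 = 95.875.
        z = (W - E[W]) / sqrt(Var[W]) = (24 - 27.5) / 9.7916 = -0.3575.
        Two-sided p = 2*Phi(z) = 0.720755.
Step 6: alpha = 0.1. fail to reject H0.

W+ = 31, W- = 24, W = min = 24, p = 0.720755, fail to reject H0.


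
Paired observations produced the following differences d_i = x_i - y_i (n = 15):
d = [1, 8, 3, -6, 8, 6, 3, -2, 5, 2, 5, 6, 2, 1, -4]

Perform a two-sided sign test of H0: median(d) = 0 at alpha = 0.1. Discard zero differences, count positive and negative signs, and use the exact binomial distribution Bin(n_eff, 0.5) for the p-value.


Step 1: Discard zero differences. Original n = 15; n_eff = number of nonzero differences = 15.
Nonzero differences (with sign): +1, +8, +3, -6, +8, +6, +3, -2, +5, +2, +5, +6, +2, +1, -4
Step 2: Count signs: positive = 12, negative = 3.
Step 3: Under H0: P(positive) = 0.5, so the number of positives S ~ Bin(15, 0.5).
Step 4: Two-sided exact p-value = sum of Bin(15,0.5) probabilities at or below the observed probability = 0.035156.
Step 5: alpha = 0.1. reject H0.

n_eff = 15, pos = 12, neg = 3, p = 0.035156, reject H0.


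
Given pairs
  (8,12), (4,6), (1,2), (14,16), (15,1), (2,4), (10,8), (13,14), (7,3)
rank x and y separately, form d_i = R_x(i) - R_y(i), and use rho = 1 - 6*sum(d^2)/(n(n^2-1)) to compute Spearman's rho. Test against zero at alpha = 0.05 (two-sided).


Step 1: Rank x and y separately (midranks; no ties here).
rank(x): 8->5, 4->3, 1->1, 14->8, 15->9, 2->2, 10->6, 13->7, 7->4
rank(y): 12->7, 6->5, 2->2, 16->9, 1->1, 4->4, 8->6, 14->8, 3->3
Step 2: d_i = R_x(i) - R_y(i); compute d_i^2.
  (5-7)^2=4, (3-5)^2=4, (1-2)^2=1, (8-9)^2=1, (9-1)^2=64, (2-4)^2=4, (6-6)^2=0, (7-8)^2=1, (4-3)^2=1
sum(d^2) = 80.
Step 3: rho = 1 - 6*80 / (9*(9^2 - 1)) = 1 - 480/720 = 0.333333.
Step 4: Under H0, t = rho * sqrt((n-2)/(1-rho^2)) = 0.9354 ~ t(7).
Step 5: Two-sided p-value from the t-distribution with 7 df = 0.380713.
Step 6: alpha = 0.05. fail to reject H0.

rho = 0.3333, p = 0.380713, fail to reject H0 at alpha = 0.05.


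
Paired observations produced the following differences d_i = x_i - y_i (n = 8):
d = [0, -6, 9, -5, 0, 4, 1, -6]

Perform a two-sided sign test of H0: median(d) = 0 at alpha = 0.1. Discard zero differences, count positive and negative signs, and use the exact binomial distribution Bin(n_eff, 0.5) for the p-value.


Step 1: Discard zero differences. Original n = 8; n_eff = number of nonzero differences = 6.
Nonzero differences (with sign): -6, +9, -5, +4, +1, -6
Step 2: Count signs: positive = 3, negative = 3.
Step 3: Under H0: P(positive) = 0.5, so the number of positives S ~ Bin(6, 0.5).
Step 4: Two-sided exact p-value = sum of Bin(6,0.5) probabilities at or below the observed probability = 1.000000.
Step 5: alpha = 0.1. fail to reject H0.

n_eff = 6, pos = 3, neg = 3, p = 1.000000, fail to reject H0.


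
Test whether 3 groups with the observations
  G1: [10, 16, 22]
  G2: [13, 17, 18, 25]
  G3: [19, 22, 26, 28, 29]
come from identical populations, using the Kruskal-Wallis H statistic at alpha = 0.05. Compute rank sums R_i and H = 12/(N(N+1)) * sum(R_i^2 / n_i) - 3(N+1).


Step 1: Combine all N = 12 observations and assign midranks.
sorted (value, group, rank): (10,G1,1), (13,G2,2), (16,G1,3), (17,G2,4), (18,G2,5), (19,G3,6), (22,G1,7.5), (22,G3,7.5), (25,G2,9), (26,G3,10), (28,G3,11), (29,G3,12)
Step 2: Sum ranks within each group.
R_1 = 11.5 (n_1 = 3)
R_2 = 20 (n_2 = 4)
R_3 = 46.5 (n_3 = 5)
Step 3: H = 12/(N(N+1)) * sum(R_i^2/n_i) - 3(N+1)
     = 12/(12*13) * (11.5^2/3 + 20^2/4 + 46.5^2/5) - 3*13
     = 0.076923 * 576.533 - 39
     = 5.348718.
Step 4: Ties present; correction factor C = 1 - 6/(12^3 - 12) = 0.996503. Corrected H = 5.348718 / 0.996503 = 5.367485.
Step 5: Under H0, H ~ chi^2(2); p-value = 0.068307.
Step 6: alpha = 0.05. fail to reject H0.

H = 5.3675, df = 2, p = 0.068307, fail to reject H0.


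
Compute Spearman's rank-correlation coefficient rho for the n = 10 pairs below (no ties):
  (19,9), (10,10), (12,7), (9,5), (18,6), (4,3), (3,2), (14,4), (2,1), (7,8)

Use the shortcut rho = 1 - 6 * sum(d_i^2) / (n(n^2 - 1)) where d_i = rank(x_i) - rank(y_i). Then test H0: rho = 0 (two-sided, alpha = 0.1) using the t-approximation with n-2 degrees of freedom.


Step 1: Rank x and y separately (midranks; no ties here).
rank(x): 19->10, 10->6, 12->7, 9->5, 18->9, 4->3, 3->2, 14->8, 2->1, 7->4
rank(y): 9->9, 10->10, 7->7, 5->5, 6->6, 3->3, 2->2, 4->4, 1->1, 8->8
Step 2: d_i = R_x(i) - R_y(i); compute d_i^2.
  (10-9)^2=1, (6-10)^2=16, (7-7)^2=0, (5-5)^2=0, (9-6)^2=9, (3-3)^2=0, (2-2)^2=0, (8-4)^2=16, (1-1)^2=0, (4-8)^2=16
sum(d^2) = 58.
Step 3: rho = 1 - 6*58 / (10*(10^2 - 1)) = 1 - 348/990 = 0.648485.
Step 4: Under H0, t = rho * sqrt((n-2)/(1-rho^2)) = 2.4095 ~ t(8).
Step 5: Two-sided p-value from the t-distribution with 8 df = 0.042540.
Step 6: alpha = 0.1. reject H0.

rho = 0.6485, p = 0.042540, reject H0 at alpha = 0.1.


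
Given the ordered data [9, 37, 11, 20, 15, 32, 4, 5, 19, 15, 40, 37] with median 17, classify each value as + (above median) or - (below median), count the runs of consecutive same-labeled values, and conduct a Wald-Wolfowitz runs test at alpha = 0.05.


Step 1: Compute median = 17; label A = above, B = below.
Labels in order: BABABABBABAA  (n_A = 6, n_B = 6)
Step 2: Count runs R = 10.
Step 3: Under H0 (random ordering), E[R] = 2*n_A*n_B/(n_A+n_B) + 1 = 2*6*6/12 + 1 = 7.0000.
        Var[R] = 2*n_A*n_B*(2*n_A*n_B - n_A - n_B) / ((n_A+n_B)^2 * (n_A+n_B-1)) = 4320/1584 = 2.7273.
        SD[R] = 1.6514.
Step 4: Continuity-corrected z = (R - 0.5 - E[R]) / SD[R] = (10 - 0.5 - 7.0000) / 1.6514 = 1.5138.
Step 5: Two-sided p-value via normal approximation = 2*(1 - Phi(|z|)) = 0.130070.
Step 6: alpha = 0.05. fail to reject H0.

R = 10, z = 1.5138, p = 0.130070, fail to reject H0.


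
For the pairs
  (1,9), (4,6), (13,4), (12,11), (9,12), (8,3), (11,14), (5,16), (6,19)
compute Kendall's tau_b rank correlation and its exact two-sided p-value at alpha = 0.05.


Step 1: Enumerate the 36 unordered pairs (i,j) with i<j and classify each by sign(x_j-x_i) * sign(y_j-y_i).
  (1,2):dx=+3,dy=-3->D; (1,3):dx=+12,dy=-5->D; (1,4):dx=+11,dy=+2->C; (1,5):dx=+8,dy=+3->C
  (1,6):dx=+7,dy=-6->D; (1,7):dx=+10,dy=+5->C; (1,8):dx=+4,dy=+7->C; (1,9):dx=+5,dy=+10->C
  (2,3):dx=+9,dy=-2->D; (2,4):dx=+8,dy=+5->C; (2,5):dx=+5,dy=+6->C; (2,6):dx=+4,dy=-3->D
  (2,7):dx=+7,dy=+8->C; (2,8):dx=+1,dy=+10->C; (2,9):dx=+2,dy=+13->C; (3,4):dx=-1,dy=+7->D
  (3,5):dx=-4,dy=+8->D; (3,6):dx=-5,dy=-1->C; (3,7):dx=-2,dy=+10->D; (3,8):dx=-8,dy=+12->D
  (3,9):dx=-7,dy=+15->D; (4,5):dx=-3,dy=+1->D; (4,6):dx=-4,dy=-8->C; (4,7):dx=-1,dy=+3->D
  (4,8):dx=-7,dy=+5->D; (4,9):dx=-6,dy=+8->D; (5,6):dx=-1,dy=-9->C; (5,7):dx=+2,dy=+2->C
  (5,8):dx=-4,dy=+4->D; (5,9):dx=-3,dy=+7->D; (6,7):dx=+3,dy=+11->C; (6,8):dx=-3,dy=+13->D
  (6,9):dx=-2,dy=+16->D; (7,8):dx=-6,dy=+2->D; (7,9):dx=-5,dy=+5->D; (8,9):dx=+1,dy=+3->C
Step 2: C = 16, D = 20, total pairs = 36.
Step 3: tau = (C - D)/(n(n-1)/2) = (16 - 20)/36 = -0.111111.
Step 4: Exact two-sided p-value (enumerate n! = 362880 permutations of y under H0): p = 0.761414.
Step 5: alpha = 0.05. fail to reject H0.

tau_b = -0.1111 (C=16, D=20), p = 0.761414, fail to reject H0.


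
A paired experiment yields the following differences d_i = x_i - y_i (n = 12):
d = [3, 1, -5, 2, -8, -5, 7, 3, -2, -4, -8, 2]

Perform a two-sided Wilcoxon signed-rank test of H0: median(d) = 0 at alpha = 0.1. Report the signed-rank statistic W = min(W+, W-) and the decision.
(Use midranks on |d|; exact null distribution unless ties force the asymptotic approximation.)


Step 1: Drop any zero differences (none here) and take |d_i|.
|d| = [3, 1, 5, 2, 8, 5, 7, 3, 2, 4, 8, 2]
Step 2: Midrank |d_i| (ties get averaged ranks).
ranks: |3|->5.5, |1|->1, |5|->8.5, |2|->3, |8|->11.5, |5|->8.5, |7|->10, |3|->5.5, |2|->3, |4|->7, |8|->11.5, |2|->3
Step 3: Attach original signs; sum ranks with positive sign and with negative sign.
W+ = 5.5 + 1 + 3 + 10 + 5.5 + 3 = 28
W- = 8.5 + 11.5 + 8.5 + 3 + 7 + 11.5 = 50
(Check: W+ + W- = 78 should equal n(n+1)/2 = 78.)
Step 4: Test statistic W = min(W+, W-) = 28.
Step 5: Ties in |d|, so use the tie-corrected normal approximation.
        E[W] = n(n+1)/4 = 12*13/4 = 39.
        Tie groups: |d|=2 (t=3), |d|=3 (t=2), |d|=5 (t=2), |d|=8 (t=2); sum(t^3 - t) = 42.
        Var[W] = n(n+1)(2n+1)/24 - sum(t^3-t)/48 = 3900/24 - 42/48 = 161.625.
        z = (W - E[W]) / sqrt(Var[W]) = (28 - 39) / 12.7132 = -0.8652.
        Two-sided p = 2*Phi(z) = 0.386905.
Step 6: alpha = 0.1. fail to reject H0.

W+ = 28, W- = 50, W = min = 28, p = 0.386905, fail to reject H0.


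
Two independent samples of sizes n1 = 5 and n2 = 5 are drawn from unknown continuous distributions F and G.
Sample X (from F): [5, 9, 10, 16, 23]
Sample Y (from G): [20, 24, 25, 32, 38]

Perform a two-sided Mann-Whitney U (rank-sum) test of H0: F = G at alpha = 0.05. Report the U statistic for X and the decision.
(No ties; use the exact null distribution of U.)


Step 1: Combine and sort all 10 observations; assign midranks.
sorted (value, group): (5,X), (9,X), (10,X), (16,X), (20,Y), (23,X), (24,Y), (25,Y), (32,Y), (38,Y)
ranks: 5->1, 9->2, 10->3, 16->4, 20->5, 23->6, 24->7, 25->8, 32->9, 38->10
Step 2: Rank sum for X: R1 = 1 + 2 + 3 + 4 + 6 = 16.
Step 3: U_X = R1 - n1(n1+1)/2 = 16 - 5*6/2 = 16 - 15 = 1.
       U_Y = n1*n2 - U_X = 25 - 1 = 24.
Step 4: No ties, so the exact null distribution of U (based on enumerating the C(10,5) = 252 equally likely rank assignments) gives the two-sided p-value.
Step 5: p-value = 0.015873; compare to alpha = 0.05. reject H0.

U_X = 1, p = 0.015873, reject H0 at alpha = 0.05.


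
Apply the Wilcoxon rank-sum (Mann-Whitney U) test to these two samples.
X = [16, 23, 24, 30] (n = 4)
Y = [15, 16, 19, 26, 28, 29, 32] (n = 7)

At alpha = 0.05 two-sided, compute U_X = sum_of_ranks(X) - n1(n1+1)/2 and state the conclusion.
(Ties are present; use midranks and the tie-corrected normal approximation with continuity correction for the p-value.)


Step 1: Combine and sort all 11 observations; assign midranks.
sorted (value, group): (15,Y), (16,X), (16,Y), (19,Y), (23,X), (24,X), (26,Y), (28,Y), (29,Y), (30,X), (32,Y)
ranks: 15->1, 16->2.5, 16->2.5, 19->4, 23->5, 24->6, 26->7, 28->8, 29->9, 30->10, 32->11
Step 2: Rank sum for X: R1 = 2.5 + 5 + 6 + 10 = 23.5.
Step 3: U_X = R1 - n1(n1+1)/2 = 23.5 - 4*5/2 = 23.5 - 10 = 13.5.
       U_Y = n1*n2 - U_X = 28 - 13.5 = 14.5.
Step 4: Ties are present, so use the tie-corrected normal approximation (with continuity correction) for the p-value.
Step 5: p-value = 1.000000; compare to alpha = 0.05. fail to reject H0.

U_X = 13.5, p = 1.000000, fail to reject H0 at alpha = 0.05.


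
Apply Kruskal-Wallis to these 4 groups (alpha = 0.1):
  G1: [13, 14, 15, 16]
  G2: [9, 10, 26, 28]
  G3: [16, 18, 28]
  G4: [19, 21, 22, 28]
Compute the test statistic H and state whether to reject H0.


Step 1: Combine all N = 15 observations and assign midranks.
sorted (value, group, rank): (9,G2,1), (10,G2,2), (13,G1,3), (14,G1,4), (15,G1,5), (16,G1,6.5), (16,G3,6.5), (18,G3,8), (19,G4,9), (21,G4,10), (22,G4,11), (26,G2,12), (28,G2,14), (28,G3,14), (28,G4,14)
Step 2: Sum ranks within each group.
R_1 = 18.5 (n_1 = 4)
R_2 = 29 (n_2 = 4)
R_3 = 28.5 (n_3 = 3)
R_4 = 44 (n_4 = 4)
Step 3: H = 12/(N(N+1)) * sum(R_i^2/n_i) - 3(N+1)
     = 12/(15*16) * (18.5^2/4 + 29^2/4 + 28.5^2/3 + 44^2/4) - 3*16
     = 0.050000 * 1050.56 - 48
     = 4.528125.
Step 4: Ties present; correction factor C = 1 - 30/(15^3 - 15) = 0.991071. Corrected H = 4.528125 / 0.991071 = 4.568919.
Step 5: Under H0, H ~ chi^2(3); p-value = 0.206225.
Step 6: alpha = 0.1. fail to reject H0.

H = 4.5689, df = 3, p = 0.206225, fail to reject H0.


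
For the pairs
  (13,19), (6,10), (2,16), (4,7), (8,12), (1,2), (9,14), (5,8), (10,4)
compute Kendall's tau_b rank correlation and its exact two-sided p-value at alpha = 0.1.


Step 1: Enumerate the 36 unordered pairs (i,j) with i<j and classify each by sign(x_j-x_i) * sign(y_j-y_i).
  (1,2):dx=-7,dy=-9->C; (1,3):dx=-11,dy=-3->C; (1,4):dx=-9,dy=-12->C; (1,5):dx=-5,dy=-7->C
  (1,6):dx=-12,dy=-17->C; (1,7):dx=-4,dy=-5->C; (1,8):dx=-8,dy=-11->C; (1,9):dx=-3,dy=-15->C
  (2,3):dx=-4,dy=+6->D; (2,4):dx=-2,dy=-3->C; (2,5):dx=+2,dy=+2->C; (2,6):dx=-5,dy=-8->C
  (2,7):dx=+3,dy=+4->C; (2,8):dx=-1,dy=-2->C; (2,9):dx=+4,dy=-6->D; (3,4):dx=+2,dy=-9->D
  (3,5):dx=+6,dy=-4->D; (3,6):dx=-1,dy=-14->C; (3,7):dx=+7,dy=-2->D; (3,8):dx=+3,dy=-8->D
  (3,9):dx=+8,dy=-12->D; (4,5):dx=+4,dy=+5->C; (4,6):dx=-3,dy=-5->C; (4,7):dx=+5,dy=+7->C
  (4,8):dx=+1,dy=+1->C; (4,9):dx=+6,dy=-3->D; (5,6):dx=-7,dy=-10->C; (5,7):dx=+1,dy=+2->C
  (5,8):dx=-3,dy=-4->C; (5,9):dx=+2,dy=-8->D; (6,7):dx=+8,dy=+12->C; (6,8):dx=+4,dy=+6->C
  (6,9):dx=+9,dy=+2->C; (7,8):dx=-4,dy=-6->C; (7,9):dx=+1,dy=-10->D; (8,9):dx=+5,dy=-4->D
Step 2: C = 25, D = 11, total pairs = 36.
Step 3: tau = (C - D)/(n(n-1)/2) = (25 - 11)/36 = 0.388889.
Step 4: Exact two-sided p-value (enumerate n! = 362880 permutations of y under H0): p = 0.180181.
Step 5: alpha = 0.1. fail to reject H0.

tau_b = 0.3889 (C=25, D=11), p = 0.180181, fail to reject H0.


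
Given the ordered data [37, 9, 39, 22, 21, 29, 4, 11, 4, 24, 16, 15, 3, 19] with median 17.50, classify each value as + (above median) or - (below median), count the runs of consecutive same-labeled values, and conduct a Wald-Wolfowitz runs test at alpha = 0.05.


Step 1: Compute median = 17.50; label A = above, B = below.
Labels in order: ABAAAABBBABBBA  (n_A = 7, n_B = 7)
Step 2: Count runs R = 7.
Step 3: Under H0 (random ordering), E[R] = 2*n_A*n_B/(n_A+n_B) + 1 = 2*7*7/14 + 1 = 8.0000.
        Var[R] = 2*n_A*n_B*(2*n_A*n_B - n_A - n_B) / ((n_A+n_B)^2 * (n_A+n_B-1)) = 8232/2548 = 3.2308.
        SD[R] = 1.7974.
Step 4: Continuity-corrected z = (R + 0.5 - E[R]) / SD[R] = (7 + 0.5 - 8.0000) / 1.7974 = -0.2782.
Step 5: Two-sided p-value via normal approximation = 2*(1 - Phi(|z|)) = 0.780879.
Step 6: alpha = 0.05. fail to reject H0.

R = 7, z = -0.2782, p = 0.780879, fail to reject H0.


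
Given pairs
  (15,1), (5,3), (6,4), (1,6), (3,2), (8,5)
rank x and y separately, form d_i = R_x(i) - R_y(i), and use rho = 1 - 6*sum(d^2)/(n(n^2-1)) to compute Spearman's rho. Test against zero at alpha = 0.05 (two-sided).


Step 1: Rank x and y separately (midranks; no ties here).
rank(x): 15->6, 5->3, 6->4, 1->1, 3->2, 8->5
rank(y): 1->1, 3->3, 4->4, 6->6, 2->2, 5->5
Step 2: d_i = R_x(i) - R_y(i); compute d_i^2.
  (6-1)^2=25, (3-3)^2=0, (4-4)^2=0, (1-6)^2=25, (2-2)^2=0, (5-5)^2=0
sum(d^2) = 50.
Step 3: rho = 1 - 6*50 / (6*(6^2 - 1)) = 1 - 300/210 = -0.428571.
Step 4: Under H0, t = rho * sqrt((n-2)/(1-rho^2)) = -0.9487 ~ t(4).
Step 5: Two-sided p-value from the t-distribution with 4 df = 0.396501.
Step 6: alpha = 0.05. fail to reject H0.

rho = -0.4286, p = 0.396501, fail to reject H0 at alpha = 0.05.


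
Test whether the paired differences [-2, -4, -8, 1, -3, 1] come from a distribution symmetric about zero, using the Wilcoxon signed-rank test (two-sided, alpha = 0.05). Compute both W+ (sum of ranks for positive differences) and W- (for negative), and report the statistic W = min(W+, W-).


Step 1: Drop any zero differences (none here) and take |d_i|.
|d| = [2, 4, 8, 1, 3, 1]
Step 2: Midrank |d_i| (ties get averaged ranks).
ranks: |2|->3, |4|->5, |8|->6, |1|->1.5, |3|->4, |1|->1.5
Step 3: Attach original signs; sum ranks with positive sign and with negative sign.
W+ = 1.5 + 1.5 = 3
W- = 3 + 5 + 6 + 4 = 18
(Check: W+ + W- = 21 should equal n(n+1)/2 = 21.)
Step 4: Test statistic W = min(W+, W-) = 3.
Step 5: Ties in |d|, so use the tie-corrected normal approximation.
        E[W] = n(n+1)/4 = 6*7/4 = 10.5.
        Tie groups: |d|=1 (t=2); sum(t^3 - t) = 6.
        Var[W] = n(n+1)(2n+1)/24 - sum(t^3-t)/48 = 546/24 - 6/48 = 22.625.
        z = (W - E[W]) / sqrt(Var[W]) = (3 - 10.5) / 4.7566 = -1.5768.
        Two-sided p = 2*Phi(z) = 0.114850.
Step 6: alpha = 0.05. fail to reject H0.

W+ = 3, W- = 18, W = min = 3, p = 0.114850, fail to reject H0.


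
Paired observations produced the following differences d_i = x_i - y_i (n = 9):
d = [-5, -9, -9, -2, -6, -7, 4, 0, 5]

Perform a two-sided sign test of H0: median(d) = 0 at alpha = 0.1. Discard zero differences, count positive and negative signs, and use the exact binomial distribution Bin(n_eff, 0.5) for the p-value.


Step 1: Discard zero differences. Original n = 9; n_eff = number of nonzero differences = 8.
Nonzero differences (with sign): -5, -9, -9, -2, -6, -7, +4, +5
Step 2: Count signs: positive = 2, negative = 6.
Step 3: Under H0: P(positive) = 0.5, so the number of positives S ~ Bin(8, 0.5).
Step 4: Two-sided exact p-value = sum of Bin(8,0.5) probabilities at or below the observed probability = 0.289062.
Step 5: alpha = 0.1. fail to reject H0.

n_eff = 8, pos = 2, neg = 6, p = 0.289062, fail to reject H0.


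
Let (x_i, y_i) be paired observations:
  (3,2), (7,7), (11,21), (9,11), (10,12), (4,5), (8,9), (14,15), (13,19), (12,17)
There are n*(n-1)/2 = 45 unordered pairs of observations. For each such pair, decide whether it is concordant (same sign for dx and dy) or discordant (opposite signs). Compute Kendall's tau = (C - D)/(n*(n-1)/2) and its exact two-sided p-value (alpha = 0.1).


Step 1: Enumerate the 45 unordered pairs (i,j) with i<j and classify each by sign(x_j-x_i) * sign(y_j-y_i).
  (1,2):dx=+4,dy=+5->C; (1,3):dx=+8,dy=+19->C; (1,4):dx=+6,dy=+9->C; (1,5):dx=+7,dy=+10->C
  (1,6):dx=+1,dy=+3->C; (1,7):dx=+5,dy=+7->C; (1,8):dx=+11,dy=+13->C; (1,9):dx=+10,dy=+17->C
  (1,10):dx=+9,dy=+15->C; (2,3):dx=+4,dy=+14->C; (2,4):dx=+2,dy=+4->C; (2,5):dx=+3,dy=+5->C
  (2,6):dx=-3,dy=-2->C; (2,7):dx=+1,dy=+2->C; (2,8):dx=+7,dy=+8->C; (2,9):dx=+6,dy=+12->C
  (2,10):dx=+5,dy=+10->C; (3,4):dx=-2,dy=-10->C; (3,5):dx=-1,dy=-9->C; (3,6):dx=-7,dy=-16->C
  (3,7):dx=-3,dy=-12->C; (3,8):dx=+3,dy=-6->D; (3,9):dx=+2,dy=-2->D; (3,10):dx=+1,dy=-4->D
  (4,5):dx=+1,dy=+1->C; (4,6):dx=-5,dy=-6->C; (4,7):dx=-1,dy=-2->C; (4,8):dx=+5,dy=+4->C
  (4,9):dx=+4,dy=+8->C; (4,10):dx=+3,dy=+6->C; (5,6):dx=-6,dy=-7->C; (5,7):dx=-2,dy=-3->C
  (5,8):dx=+4,dy=+3->C; (5,9):dx=+3,dy=+7->C; (5,10):dx=+2,dy=+5->C; (6,7):dx=+4,dy=+4->C
  (6,8):dx=+10,dy=+10->C; (6,9):dx=+9,dy=+14->C; (6,10):dx=+8,dy=+12->C; (7,8):dx=+6,dy=+6->C
  (7,9):dx=+5,dy=+10->C; (7,10):dx=+4,dy=+8->C; (8,9):dx=-1,dy=+4->D; (8,10):dx=-2,dy=+2->D
  (9,10):dx=-1,dy=-2->C
Step 2: C = 40, D = 5, total pairs = 45.
Step 3: tau = (C - D)/(n(n-1)/2) = (40 - 5)/45 = 0.777778.
Step 4: Exact two-sided p-value (enumerate n! = 3628800 permutations of y under H0): p = 0.000946.
Step 5: alpha = 0.1. reject H0.

tau_b = 0.7778 (C=40, D=5), p = 0.000946, reject H0.


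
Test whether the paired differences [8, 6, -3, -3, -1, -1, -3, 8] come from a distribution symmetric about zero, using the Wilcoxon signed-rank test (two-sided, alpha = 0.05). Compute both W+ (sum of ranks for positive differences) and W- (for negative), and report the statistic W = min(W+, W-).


Step 1: Drop any zero differences (none here) and take |d_i|.
|d| = [8, 6, 3, 3, 1, 1, 3, 8]
Step 2: Midrank |d_i| (ties get averaged ranks).
ranks: |8|->7.5, |6|->6, |3|->4, |3|->4, |1|->1.5, |1|->1.5, |3|->4, |8|->7.5
Step 3: Attach original signs; sum ranks with positive sign and with negative sign.
W+ = 7.5 + 6 + 7.5 = 21
W- = 4 + 4 + 1.5 + 1.5 + 4 = 15
(Check: W+ + W- = 36 should equal n(n+1)/2 = 36.)
Step 4: Test statistic W = min(W+, W-) = 15.
Step 5: Ties in |d|, so use the tie-corrected normal approximation.
        E[W] = n(n+1)/4 = 8*9/4 = 18.
        Tie groups: |d|=1 (t=2), |d|=3 (t=3), |d|=8 (t=2); sum(t^3 - t) = 36.
        Var[W] = n(n+1)(2n+1)/24 - sum(t^3-t)/48 = 1224/24 - 36/48 = 50.25.
        z = (W - E[W]) / sqrt(Var[W]) = (15 - 18) / 7.0887 = -0.4232.
        Two-sided p = 2*Phi(z) = 0.672144.
Step 6: alpha = 0.05. fail to reject H0.

W+ = 21, W- = 15, W = min = 15, p = 0.672144, fail to reject H0.


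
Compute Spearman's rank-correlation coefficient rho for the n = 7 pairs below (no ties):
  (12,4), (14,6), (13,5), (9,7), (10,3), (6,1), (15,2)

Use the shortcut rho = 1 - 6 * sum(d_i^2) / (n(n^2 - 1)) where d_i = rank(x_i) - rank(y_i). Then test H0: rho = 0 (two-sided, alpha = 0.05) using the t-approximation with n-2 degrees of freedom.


Step 1: Rank x and y separately (midranks; no ties here).
rank(x): 12->4, 14->6, 13->5, 9->2, 10->3, 6->1, 15->7
rank(y): 4->4, 6->6, 5->5, 7->7, 3->3, 1->1, 2->2
Step 2: d_i = R_x(i) - R_y(i); compute d_i^2.
  (4-4)^2=0, (6-6)^2=0, (5-5)^2=0, (2-7)^2=25, (3-3)^2=0, (1-1)^2=0, (7-2)^2=25
sum(d^2) = 50.
Step 3: rho = 1 - 6*50 / (7*(7^2 - 1)) = 1 - 300/336 = 0.107143.
Step 4: Under H0, t = rho * sqrt((n-2)/(1-rho^2)) = 0.2410 ~ t(5).
Step 5: Two-sided p-value from the t-distribution with 5 df = 0.819151.
Step 6: alpha = 0.05. fail to reject H0.

rho = 0.1071, p = 0.819151, fail to reject H0 at alpha = 0.05.


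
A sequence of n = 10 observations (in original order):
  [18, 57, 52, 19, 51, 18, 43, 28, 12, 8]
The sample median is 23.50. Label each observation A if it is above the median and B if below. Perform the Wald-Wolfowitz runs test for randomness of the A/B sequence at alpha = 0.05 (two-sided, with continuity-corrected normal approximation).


Step 1: Compute median = 23.50; label A = above, B = below.
Labels in order: BAABABAABB  (n_A = 5, n_B = 5)
Step 2: Count runs R = 7.
Step 3: Under H0 (random ordering), E[R] = 2*n_A*n_B/(n_A+n_B) + 1 = 2*5*5/10 + 1 = 6.0000.
        Var[R] = 2*n_A*n_B*(2*n_A*n_B - n_A - n_B) / ((n_A+n_B)^2 * (n_A+n_B-1)) = 2000/900 = 2.2222.
        SD[R] = 1.4907.
Step 4: Continuity-corrected z = (R - 0.5 - E[R]) / SD[R] = (7 - 0.5 - 6.0000) / 1.4907 = 0.3354.
Step 5: Two-sided p-value via normal approximation = 2*(1 - Phi(|z|)) = 0.737316.
Step 6: alpha = 0.05. fail to reject H0.

R = 7, z = 0.3354, p = 0.737316, fail to reject H0.


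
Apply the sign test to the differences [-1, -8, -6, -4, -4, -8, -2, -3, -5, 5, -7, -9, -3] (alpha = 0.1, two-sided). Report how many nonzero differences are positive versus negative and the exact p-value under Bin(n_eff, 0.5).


Step 1: Discard zero differences. Original n = 13; n_eff = number of nonzero differences = 13.
Nonzero differences (with sign): -1, -8, -6, -4, -4, -8, -2, -3, -5, +5, -7, -9, -3
Step 2: Count signs: positive = 1, negative = 12.
Step 3: Under H0: P(positive) = 0.5, so the number of positives S ~ Bin(13, 0.5).
Step 4: Two-sided exact p-value = sum of Bin(13,0.5) probabilities at or below the observed probability = 0.003418.
Step 5: alpha = 0.1. reject H0.

n_eff = 13, pos = 1, neg = 12, p = 0.003418, reject H0.


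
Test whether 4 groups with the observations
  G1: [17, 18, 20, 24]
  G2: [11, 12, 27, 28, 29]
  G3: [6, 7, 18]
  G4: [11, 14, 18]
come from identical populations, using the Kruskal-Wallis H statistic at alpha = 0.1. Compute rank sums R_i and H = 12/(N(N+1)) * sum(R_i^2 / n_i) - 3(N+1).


Step 1: Combine all N = 15 observations and assign midranks.
sorted (value, group, rank): (6,G3,1), (7,G3,2), (11,G2,3.5), (11,G4,3.5), (12,G2,5), (14,G4,6), (17,G1,7), (18,G1,9), (18,G3,9), (18,G4,9), (20,G1,11), (24,G1,12), (27,G2,13), (28,G2,14), (29,G2,15)
Step 2: Sum ranks within each group.
R_1 = 39 (n_1 = 4)
R_2 = 50.5 (n_2 = 5)
R_3 = 12 (n_3 = 3)
R_4 = 18.5 (n_4 = 3)
Step 3: H = 12/(N(N+1)) * sum(R_i^2/n_i) - 3(N+1)
     = 12/(15*16) * (39^2/4 + 50.5^2/5 + 12^2/3 + 18.5^2/3) - 3*16
     = 0.050000 * 1052.38 - 48
     = 4.619167.
Step 4: Ties present; correction factor C = 1 - 30/(15^3 - 15) = 0.991071. Corrected H = 4.619167 / 0.991071 = 4.660781.
Step 5: Under H0, H ~ chi^2(3); p-value = 0.198390.
Step 6: alpha = 0.1. fail to reject H0.

H = 4.6608, df = 3, p = 0.198390, fail to reject H0.


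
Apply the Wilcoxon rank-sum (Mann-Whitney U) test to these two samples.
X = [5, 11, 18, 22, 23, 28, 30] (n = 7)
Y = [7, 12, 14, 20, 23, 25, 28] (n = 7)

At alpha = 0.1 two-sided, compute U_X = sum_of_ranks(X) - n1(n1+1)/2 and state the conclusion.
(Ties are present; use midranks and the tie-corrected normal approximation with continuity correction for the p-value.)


Step 1: Combine and sort all 14 observations; assign midranks.
sorted (value, group): (5,X), (7,Y), (11,X), (12,Y), (14,Y), (18,X), (20,Y), (22,X), (23,X), (23,Y), (25,Y), (28,X), (28,Y), (30,X)
ranks: 5->1, 7->2, 11->3, 12->4, 14->5, 18->6, 20->7, 22->8, 23->9.5, 23->9.5, 25->11, 28->12.5, 28->12.5, 30->14
Step 2: Rank sum for X: R1 = 1 + 3 + 6 + 8 + 9.5 + 12.5 + 14 = 54.
Step 3: U_X = R1 - n1(n1+1)/2 = 54 - 7*8/2 = 54 - 28 = 26.
       U_Y = n1*n2 - U_X = 49 - 26 = 23.
Step 4: Ties are present, so use the tie-corrected normal approximation (with continuity correction) for the p-value.
Step 5: p-value = 0.898104; compare to alpha = 0.1. fail to reject H0.

U_X = 26, p = 0.898104, fail to reject H0 at alpha = 0.1.


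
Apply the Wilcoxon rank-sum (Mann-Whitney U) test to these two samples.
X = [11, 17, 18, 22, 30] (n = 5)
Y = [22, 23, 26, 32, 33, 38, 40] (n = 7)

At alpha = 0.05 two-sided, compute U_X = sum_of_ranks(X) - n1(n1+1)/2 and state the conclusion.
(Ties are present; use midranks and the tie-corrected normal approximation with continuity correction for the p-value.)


Step 1: Combine and sort all 12 observations; assign midranks.
sorted (value, group): (11,X), (17,X), (18,X), (22,X), (22,Y), (23,Y), (26,Y), (30,X), (32,Y), (33,Y), (38,Y), (40,Y)
ranks: 11->1, 17->2, 18->3, 22->4.5, 22->4.5, 23->6, 26->7, 30->8, 32->9, 33->10, 38->11, 40->12
Step 2: Rank sum for X: R1 = 1 + 2 + 3 + 4.5 + 8 = 18.5.
Step 3: U_X = R1 - n1(n1+1)/2 = 18.5 - 5*6/2 = 18.5 - 15 = 3.5.
       U_Y = n1*n2 - U_X = 35 - 3.5 = 31.5.
Step 4: Ties are present, so use the tie-corrected normal approximation (with continuity correction) for the p-value.
Step 5: p-value = 0.028075; compare to alpha = 0.05. reject H0.

U_X = 3.5, p = 0.028075, reject H0 at alpha = 0.05.
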